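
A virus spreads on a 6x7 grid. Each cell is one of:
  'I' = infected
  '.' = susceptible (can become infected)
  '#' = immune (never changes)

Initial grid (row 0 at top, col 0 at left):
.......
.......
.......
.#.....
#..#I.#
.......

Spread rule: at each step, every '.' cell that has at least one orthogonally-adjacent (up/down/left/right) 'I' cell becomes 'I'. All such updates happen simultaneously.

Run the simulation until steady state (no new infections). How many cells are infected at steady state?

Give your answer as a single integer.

Answer: 38

Derivation:
Step 0 (initial): 1 infected
Step 1: +3 new -> 4 infected
Step 2: +5 new -> 9 infected
Step 3: +7 new -> 16 infected
Step 4: +7 new -> 23 infected
Step 5: +7 new -> 30 infected
Step 6: +4 new -> 34 infected
Step 7: +3 new -> 37 infected
Step 8: +1 new -> 38 infected
Step 9: +0 new -> 38 infected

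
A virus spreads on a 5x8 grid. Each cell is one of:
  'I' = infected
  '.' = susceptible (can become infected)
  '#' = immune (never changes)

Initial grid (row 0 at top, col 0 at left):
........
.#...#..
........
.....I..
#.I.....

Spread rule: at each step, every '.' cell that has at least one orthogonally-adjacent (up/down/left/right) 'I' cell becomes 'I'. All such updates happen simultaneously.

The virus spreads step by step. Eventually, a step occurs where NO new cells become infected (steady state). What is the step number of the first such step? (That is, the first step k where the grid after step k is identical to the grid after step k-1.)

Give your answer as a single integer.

Answer: 7

Derivation:
Step 0 (initial): 2 infected
Step 1: +7 new -> 9 infected
Step 2: +8 new -> 17 infected
Step 3: +8 new -> 25 infected
Step 4: +6 new -> 31 infected
Step 5: +5 new -> 36 infected
Step 6: +1 new -> 37 infected
Step 7: +0 new -> 37 infected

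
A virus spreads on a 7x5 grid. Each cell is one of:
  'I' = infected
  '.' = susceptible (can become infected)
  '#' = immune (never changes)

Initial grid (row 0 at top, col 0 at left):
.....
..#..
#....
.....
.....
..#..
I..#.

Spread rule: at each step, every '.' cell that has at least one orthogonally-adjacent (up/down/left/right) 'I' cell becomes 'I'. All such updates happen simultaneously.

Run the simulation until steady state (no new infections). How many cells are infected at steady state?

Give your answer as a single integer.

Step 0 (initial): 1 infected
Step 1: +2 new -> 3 infected
Step 2: +3 new -> 6 infected
Step 3: +2 new -> 8 infected
Step 4: +2 new -> 10 infected
Step 5: +3 new -> 13 infected
Step 6: +5 new -> 18 infected
Step 7: +5 new -> 23 infected
Step 8: +5 new -> 28 infected
Step 9: +2 new -> 30 infected
Step 10: +1 new -> 31 infected
Step 11: +0 new -> 31 infected

Answer: 31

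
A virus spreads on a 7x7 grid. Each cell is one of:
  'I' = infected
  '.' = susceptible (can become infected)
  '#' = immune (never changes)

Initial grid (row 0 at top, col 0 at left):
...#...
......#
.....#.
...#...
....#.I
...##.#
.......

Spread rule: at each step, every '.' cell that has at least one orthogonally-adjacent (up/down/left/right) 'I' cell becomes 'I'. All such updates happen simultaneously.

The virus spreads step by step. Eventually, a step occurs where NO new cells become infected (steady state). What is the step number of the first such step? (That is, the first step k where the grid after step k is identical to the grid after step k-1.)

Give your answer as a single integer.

Answer: 11

Derivation:
Step 0 (initial): 1 infected
Step 1: +2 new -> 3 infected
Step 2: +3 new -> 6 infected
Step 3: +2 new -> 8 infected
Step 4: +3 new -> 11 infected
Step 5: +3 new -> 14 infected
Step 6: +5 new -> 19 infected
Step 7: +6 new -> 25 infected
Step 8: +8 new -> 33 infected
Step 9: +6 new -> 39 infected
Step 10: +2 new -> 41 infected
Step 11: +0 new -> 41 infected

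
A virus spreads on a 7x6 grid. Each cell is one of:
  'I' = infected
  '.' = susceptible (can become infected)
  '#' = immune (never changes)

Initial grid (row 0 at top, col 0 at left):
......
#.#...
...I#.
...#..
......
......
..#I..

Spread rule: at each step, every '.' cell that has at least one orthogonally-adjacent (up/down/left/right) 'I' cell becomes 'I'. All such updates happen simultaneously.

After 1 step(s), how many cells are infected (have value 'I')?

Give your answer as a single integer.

Answer: 6

Derivation:
Step 0 (initial): 2 infected
Step 1: +4 new -> 6 infected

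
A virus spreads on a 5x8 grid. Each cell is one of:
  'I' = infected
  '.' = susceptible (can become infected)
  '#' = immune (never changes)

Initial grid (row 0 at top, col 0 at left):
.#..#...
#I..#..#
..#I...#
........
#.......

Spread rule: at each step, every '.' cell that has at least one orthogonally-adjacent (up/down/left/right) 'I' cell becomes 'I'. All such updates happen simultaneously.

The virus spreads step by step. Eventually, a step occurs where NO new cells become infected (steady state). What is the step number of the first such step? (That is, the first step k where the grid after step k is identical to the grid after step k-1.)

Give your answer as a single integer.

Step 0 (initial): 2 infected
Step 1: +5 new -> 7 infected
Step 2: +8 new -> 15 infected
Step 3: +7 new -> 22 infected
Step 4: +4 new -> 26 infected
Step 5: +3 new -> 29 infected
Step 6: +2 new -> 31 infected
Step 7: +0 new -> 31 infected

Answer: 7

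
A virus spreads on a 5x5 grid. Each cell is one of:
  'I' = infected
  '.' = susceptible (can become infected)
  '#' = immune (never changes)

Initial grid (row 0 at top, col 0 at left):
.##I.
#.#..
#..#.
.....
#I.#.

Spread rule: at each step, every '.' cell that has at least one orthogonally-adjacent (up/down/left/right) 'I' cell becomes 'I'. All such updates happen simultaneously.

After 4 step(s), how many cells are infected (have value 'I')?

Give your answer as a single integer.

Step 0 (initial): 2 infected
Step 1: +4 new -> 6 infected
Step 2: +4 new -> 10 infected
Step 3: +4 new -> 14 infected
Step 4: +1 new -> 15 infected

Answer: 15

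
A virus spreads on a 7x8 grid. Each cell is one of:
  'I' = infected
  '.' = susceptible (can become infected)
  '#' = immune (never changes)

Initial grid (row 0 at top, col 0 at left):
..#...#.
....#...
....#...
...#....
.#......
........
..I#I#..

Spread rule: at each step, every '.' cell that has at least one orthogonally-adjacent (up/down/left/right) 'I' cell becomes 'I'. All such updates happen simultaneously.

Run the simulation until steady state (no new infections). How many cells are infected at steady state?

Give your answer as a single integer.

Step 0 (initial): 2 infected
Step 1: +3 new -> 5 infected
Step 2: +6 new -> 11 infected
Step 3: +6 new -> 17 infected
Step 4: +7 new -> 24 infected
Step 5: +8 new -> 32 infected
Step 6: +6 new -> 38 infected
Step 7: +6 new -> 44 infected
Step 8: +3 new -> 47 infected
Step 9: +1 new -> 48 infected
Step 10: +0 new -> 48 infected

Answer: 48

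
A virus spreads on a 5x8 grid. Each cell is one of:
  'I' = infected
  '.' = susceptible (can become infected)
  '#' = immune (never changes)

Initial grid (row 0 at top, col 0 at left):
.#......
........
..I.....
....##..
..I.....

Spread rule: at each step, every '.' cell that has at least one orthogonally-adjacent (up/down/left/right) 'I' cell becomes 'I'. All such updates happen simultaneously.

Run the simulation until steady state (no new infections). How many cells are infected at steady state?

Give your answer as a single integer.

Step 0 (initial): 2 infected
Step 1: +6 new -> 8 infected
Step 2: +9 new -> 17 infected
Step 3: +6 new -> 23 infected
Step 4: +5 new -> 28 infected
Step 5: +5 new -> 33 infected
Step 6: +3 new -> 36 infected
Step 7: +1 new -> 37 infected
Step 8: +0 new -> 37 infected

Answer: 37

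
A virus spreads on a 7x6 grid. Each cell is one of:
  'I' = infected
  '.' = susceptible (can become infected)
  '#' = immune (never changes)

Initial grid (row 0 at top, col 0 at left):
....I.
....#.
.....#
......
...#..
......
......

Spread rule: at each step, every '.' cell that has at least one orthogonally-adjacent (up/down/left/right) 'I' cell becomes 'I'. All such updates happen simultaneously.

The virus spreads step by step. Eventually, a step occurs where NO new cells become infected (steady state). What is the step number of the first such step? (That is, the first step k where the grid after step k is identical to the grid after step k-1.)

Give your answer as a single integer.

Answer: 11

Derivation:
Step 0 (initial): 1 infected
Step 1: +2 new -> 3 infected
Step 2: +3 new -> 6 infected
Step 3: +3 new -> 9 infected
Step 4: +5 new -> 14 infected
Step 5: +4 new -> 18 infected
Step 6: +5 new -> 23 infected
Step 7: +5 new -> 28 infected
Step 8: +6 new -> 34 infected
Step 9: +4 new -> 38 infected
Step 10: +1 new -> 39 infected
Step 11: +0 new -> 39 infected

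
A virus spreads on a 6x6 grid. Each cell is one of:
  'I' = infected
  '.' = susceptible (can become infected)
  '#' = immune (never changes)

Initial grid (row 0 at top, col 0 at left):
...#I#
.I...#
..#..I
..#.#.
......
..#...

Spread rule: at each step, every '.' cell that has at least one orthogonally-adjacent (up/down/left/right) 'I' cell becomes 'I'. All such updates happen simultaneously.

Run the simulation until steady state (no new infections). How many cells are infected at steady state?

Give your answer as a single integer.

Step 0 (initial): 3 infected
Step 1: +7 new -> 10 infected
Step 2: +7 new -> 17 infected
Step 3: +5 new -> 22 infected
Step 4: +5 new -> 27 infected
Step 5: +2 new -> 29 infected
Step 6: +0 new -> 29 infected

Answer: 29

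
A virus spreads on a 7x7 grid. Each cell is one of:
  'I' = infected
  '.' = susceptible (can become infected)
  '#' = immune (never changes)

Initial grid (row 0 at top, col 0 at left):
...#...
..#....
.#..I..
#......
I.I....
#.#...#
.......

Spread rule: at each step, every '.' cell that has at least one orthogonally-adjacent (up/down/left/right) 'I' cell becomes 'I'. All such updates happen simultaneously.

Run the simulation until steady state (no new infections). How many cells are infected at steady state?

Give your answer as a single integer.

Answer: 36

Derivation:
Step 0 (initial): 3 infected
Step 1: +7 new -> 10 infected
Step 2: +11 new -> 21 infected
Step 3: +7 new -> 28 infected
Step 4: +6 new -> 34 infected
Step 5: +1 new -> 35 infected
Step 6: +1 new -> 36 infected
Step 7: +0 new -> 36 infected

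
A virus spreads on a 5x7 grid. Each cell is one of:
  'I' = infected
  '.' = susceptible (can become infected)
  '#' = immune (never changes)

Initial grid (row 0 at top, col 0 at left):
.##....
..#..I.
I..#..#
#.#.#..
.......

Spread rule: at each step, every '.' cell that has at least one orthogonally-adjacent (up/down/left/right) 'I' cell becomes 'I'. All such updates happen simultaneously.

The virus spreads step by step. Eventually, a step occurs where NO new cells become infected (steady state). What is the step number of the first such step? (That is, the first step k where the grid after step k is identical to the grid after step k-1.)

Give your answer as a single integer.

Step 0 (initial): 2 infected
Step 1: +6 new -> 8 infected
Step 2: +9 new -> 17 infected
Step 3: +4 new -> 21 infected
Step 4: +4 new -> 25 infected
Step 5: +1 new -> 26 infected
Step 6: +1 new -> 27 infected
Step 7: +0 new -> 27 infected

Answer: 7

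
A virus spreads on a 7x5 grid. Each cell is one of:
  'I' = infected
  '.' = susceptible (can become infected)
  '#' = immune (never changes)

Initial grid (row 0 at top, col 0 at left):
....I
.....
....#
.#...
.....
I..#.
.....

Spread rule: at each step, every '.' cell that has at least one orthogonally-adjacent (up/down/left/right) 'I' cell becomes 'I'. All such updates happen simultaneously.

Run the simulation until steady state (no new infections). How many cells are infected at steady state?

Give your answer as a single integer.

Answer: 32

Derivation:
Step 0 (initial): 2 infected
Step 1: +5 new -> 7 infected
Step 2: +6 new -> 13 infected
Step 3: +6 new -> 19 infected
Step 4: +9 new -> 28 infected
Step 5: +3 new -> 31 infected
Step 6: +1 new -> 32 infected
Step 7: +0 new -> 32 infected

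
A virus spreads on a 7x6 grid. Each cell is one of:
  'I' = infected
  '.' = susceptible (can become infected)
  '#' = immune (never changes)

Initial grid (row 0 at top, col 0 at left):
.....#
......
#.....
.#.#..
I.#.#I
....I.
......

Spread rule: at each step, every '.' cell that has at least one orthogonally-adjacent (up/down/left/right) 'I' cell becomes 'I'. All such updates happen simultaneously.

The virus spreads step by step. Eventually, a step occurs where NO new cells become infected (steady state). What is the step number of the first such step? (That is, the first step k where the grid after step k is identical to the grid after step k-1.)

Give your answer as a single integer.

Step 0 (initial): 3 infected
Step 1: +7 new -> 10 infected
Step 2: +8 new -> 18 infected
Step 3: +4 new -> 22 infected
Step 4: +2 new -> 24 infected
Step 5: +3 new -> 27 infected
Step 6: +4 new -> 31 infected
Step 7: +2 new -> 33 infected
Step 8: +2 new -> 35 infected
Step 9: +1 new -> 36 infected
Step 10: +0 new -> 36 infected

Answer: 10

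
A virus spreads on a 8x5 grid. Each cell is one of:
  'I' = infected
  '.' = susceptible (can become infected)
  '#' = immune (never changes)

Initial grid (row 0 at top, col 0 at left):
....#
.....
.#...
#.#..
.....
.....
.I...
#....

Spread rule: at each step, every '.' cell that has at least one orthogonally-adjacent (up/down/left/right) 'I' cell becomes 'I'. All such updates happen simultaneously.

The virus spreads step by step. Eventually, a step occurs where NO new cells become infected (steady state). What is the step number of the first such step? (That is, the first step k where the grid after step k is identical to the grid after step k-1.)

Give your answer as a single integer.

Step 0 (initial): 1 infected
Step 1: +4 new -> 5 infected
Step 2: +5 new -> 10 infected
Step 3: +6 new -> 16 infected
Step 4: +3 new -> 19 infected
Step 5: +2 new -> 21 infected
Step 6: +2 new -> 23 infected
Step 7: +3 new -> 26 infected
Step 8: +3 new -> 29 infected
Step 9: +2 new -> 31 infected
Step 10: +2 new -> 33 infected
Step 11: +2 new -> 35 infected
Step 12: +0 new -> 35 infected

Answer: 12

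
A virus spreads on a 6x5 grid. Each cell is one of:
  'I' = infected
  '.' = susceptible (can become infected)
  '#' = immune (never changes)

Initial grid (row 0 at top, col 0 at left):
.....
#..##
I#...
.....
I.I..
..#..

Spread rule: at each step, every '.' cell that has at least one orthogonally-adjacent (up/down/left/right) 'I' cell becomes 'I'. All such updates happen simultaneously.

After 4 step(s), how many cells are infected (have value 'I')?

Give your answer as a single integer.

Answer: 21

Derivation:
Step 0 (initial): 3 infected
Step 1: +5 new -> 8 infected
Step 2: +6 new -> 14 infected
Step 3: +4 new -> 18 infected
Step 4: +3 new -> 21 infected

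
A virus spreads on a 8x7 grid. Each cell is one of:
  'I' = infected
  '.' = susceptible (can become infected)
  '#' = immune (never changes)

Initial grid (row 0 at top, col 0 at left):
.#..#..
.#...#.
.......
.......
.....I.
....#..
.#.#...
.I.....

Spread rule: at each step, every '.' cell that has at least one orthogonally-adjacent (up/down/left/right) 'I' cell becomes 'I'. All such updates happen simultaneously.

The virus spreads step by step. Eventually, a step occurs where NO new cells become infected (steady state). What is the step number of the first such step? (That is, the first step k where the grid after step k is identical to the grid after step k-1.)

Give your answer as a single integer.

Answer: 9

Derivation:
Step 0 (initial): 2 infected
Step 1: +6 new -> 8 infected
Step 2: +9 new -> 17 infected
Step 3: +11 new -> 28 infected
Step 4: +8 new -> 36 infected
Step 5: +5 new -> 41 infected
Step 6: +5 new -> 46 infected
Step 7: +2 new -> 48 infected
Step 8: +1 new -> 49 infected
Step 9: +0 new -> 49 infected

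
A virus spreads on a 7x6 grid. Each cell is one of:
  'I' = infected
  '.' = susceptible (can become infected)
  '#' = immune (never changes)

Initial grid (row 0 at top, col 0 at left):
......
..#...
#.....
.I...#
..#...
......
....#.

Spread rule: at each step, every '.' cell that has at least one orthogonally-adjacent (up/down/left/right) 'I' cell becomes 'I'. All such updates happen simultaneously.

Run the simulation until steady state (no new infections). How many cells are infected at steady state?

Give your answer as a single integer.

Step 0 (initial): 1 infected
Step 1: +4 new -> 5 infected
Step 2: +5 new -> 10 infected
Step 3: +8 new -> 18 infected
Step 4: +8 new -> 26 infected
Step 5: +6 new -> 32 infected
Step 6: +3 new -> 35 infected
Step 7: +2 new -> 37 infected
Step 8: +0 new -> 37 infected

Answer: 37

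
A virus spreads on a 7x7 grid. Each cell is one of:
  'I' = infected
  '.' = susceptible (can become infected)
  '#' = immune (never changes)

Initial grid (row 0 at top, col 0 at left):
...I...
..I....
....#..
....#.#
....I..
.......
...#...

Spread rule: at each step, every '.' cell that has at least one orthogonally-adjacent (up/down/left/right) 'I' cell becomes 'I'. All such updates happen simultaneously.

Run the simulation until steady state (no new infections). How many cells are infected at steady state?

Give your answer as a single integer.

Step 0 (initial): 3 infected
Step 1: +8 new -> 11 infected
Step 2: +14 new -> 25 infected
Step 3: +10 new -> 35 infected
Step 4: +7 new -> 42 infected
Step 5: +2 new -> 44 infected
Step 6: +1 new -> 45 infected
Step 7: +0 new -> 45 infected

Answer: 45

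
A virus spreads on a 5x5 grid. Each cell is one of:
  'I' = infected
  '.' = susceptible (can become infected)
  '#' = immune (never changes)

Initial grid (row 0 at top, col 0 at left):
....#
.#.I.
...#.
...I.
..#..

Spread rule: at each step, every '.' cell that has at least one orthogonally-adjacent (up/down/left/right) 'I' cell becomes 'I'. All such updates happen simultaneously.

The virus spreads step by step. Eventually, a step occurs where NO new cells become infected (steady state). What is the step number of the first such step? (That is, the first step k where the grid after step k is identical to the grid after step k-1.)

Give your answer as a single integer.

Answer: 6

Derivation:
Step 0 (initial): 2 infected
Step 1: +6 new -> 8 infected
Step 2: +5 new -> 13 infected
Step 3: +4 new -> 17 infected
Step 4: +3 new -> 20 infected
Step 5: +1 new -> 21 infected
Step 6: +0 new -> 21 infected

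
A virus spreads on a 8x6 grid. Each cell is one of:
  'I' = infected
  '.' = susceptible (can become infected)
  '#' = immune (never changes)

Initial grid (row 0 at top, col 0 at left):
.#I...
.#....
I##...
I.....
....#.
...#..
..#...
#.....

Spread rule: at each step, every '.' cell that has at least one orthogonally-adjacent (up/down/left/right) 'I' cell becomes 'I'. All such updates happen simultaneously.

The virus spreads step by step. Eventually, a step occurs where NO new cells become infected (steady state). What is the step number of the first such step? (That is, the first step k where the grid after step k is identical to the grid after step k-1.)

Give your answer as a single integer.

Answer: 10

Derivation:
Step 0 (initial): 3 infected
Step 1: +5 new -> 8 infected
Step 2: +6 new -> 14 infected
Step 3: +7 new -> 21 infected
Step 4: +6 new -> 27 infected
Step 5: +3 new -> 30 infected
Step 6: +2 new -> 32 infected
Step 7: +2 new -> 34 infected
Step 8: +4 new -> 38 infected
Step 9: +2 new -> 40 infected
Step 10: +0 new -> 40 infected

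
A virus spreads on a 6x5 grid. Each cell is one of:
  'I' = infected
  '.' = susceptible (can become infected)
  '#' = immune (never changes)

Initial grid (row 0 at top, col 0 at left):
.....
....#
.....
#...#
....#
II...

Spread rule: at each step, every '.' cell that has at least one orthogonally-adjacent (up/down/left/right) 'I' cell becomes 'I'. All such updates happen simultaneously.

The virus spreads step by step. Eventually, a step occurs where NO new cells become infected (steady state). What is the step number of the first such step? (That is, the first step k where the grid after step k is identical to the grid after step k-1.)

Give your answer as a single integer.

Step 0 (initial): 2 infected
Step 1: +3 new -> 5 infected
Step 2: +3 new -> 8 infected
Step 3: +4 new -> 12 infected
Step 4: +4 new -> 16 infected
Step 5: +4 new -> 20 infected
Step 6: +4 new -> 24 infected
Step 7: +1 new -> 25 infected
Step 8: +1 new -> 26 infected
Step 9: +0 new -> 26 infected

Answer: 9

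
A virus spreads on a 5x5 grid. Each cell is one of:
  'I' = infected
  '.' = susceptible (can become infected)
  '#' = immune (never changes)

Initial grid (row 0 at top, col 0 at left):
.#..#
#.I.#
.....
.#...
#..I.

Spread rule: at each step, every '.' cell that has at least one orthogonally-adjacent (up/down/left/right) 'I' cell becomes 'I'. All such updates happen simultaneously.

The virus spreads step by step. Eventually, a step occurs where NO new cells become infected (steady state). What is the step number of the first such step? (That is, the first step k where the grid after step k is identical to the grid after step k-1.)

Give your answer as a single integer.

Step 0 (initial): 2 infected
Step 1: +7 new -> 9 infected
Step 2: +6 new -> 15 infected
Step 3: +2 new -> 17 infected
Step 4: +1 new -> 18 infected
Step 5: +0 new -> 18 infected

Answer: 5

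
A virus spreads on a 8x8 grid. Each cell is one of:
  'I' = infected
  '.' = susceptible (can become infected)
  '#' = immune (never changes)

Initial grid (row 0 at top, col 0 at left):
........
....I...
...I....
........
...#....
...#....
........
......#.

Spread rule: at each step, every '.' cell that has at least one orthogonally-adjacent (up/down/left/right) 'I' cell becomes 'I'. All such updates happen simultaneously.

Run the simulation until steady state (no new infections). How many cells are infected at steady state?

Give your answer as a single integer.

Answer: 61

Derivation:
Step 0 (initial): 2 infected
Step 1: +6 new -> 8 infected
Step 2: +8 new -> 16 infected
Step 3: +10 new -> 26 infected
Step 4: +10 new -> 36 infected
Step 5: +8 new -> 44 infected
Step 6: +8 new -> 52 infected
Step 7: +6 new -> 58 infected
Step 8: +2 new -> 60 infected
Step 9: +1 new -> 61 infected
Step 10: +0 new -> 61 infected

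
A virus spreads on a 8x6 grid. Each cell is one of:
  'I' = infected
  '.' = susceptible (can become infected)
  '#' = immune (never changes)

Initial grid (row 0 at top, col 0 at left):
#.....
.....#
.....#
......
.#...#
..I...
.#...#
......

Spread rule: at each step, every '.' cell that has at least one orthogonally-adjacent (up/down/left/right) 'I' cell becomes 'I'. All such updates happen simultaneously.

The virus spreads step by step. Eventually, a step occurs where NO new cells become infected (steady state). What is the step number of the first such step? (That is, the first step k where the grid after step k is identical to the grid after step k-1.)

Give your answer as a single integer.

Answer: 9

Derivation:
Step 0 (initial): 1 infected
Step 1: +4 new -> 5 infected
Step 2: +6 new -> 11 infected
Step 3: +10 new -> 21 infected
Step 4: +7 new -> 28 infected
Step 5: +7 new -> 35 infected
Step 6: +4 new -> 39 infected
Step 7: +1 new -> 40 infected
Step 8: +1 new -> 41 infected
Step 9: +0 new -> 41 infected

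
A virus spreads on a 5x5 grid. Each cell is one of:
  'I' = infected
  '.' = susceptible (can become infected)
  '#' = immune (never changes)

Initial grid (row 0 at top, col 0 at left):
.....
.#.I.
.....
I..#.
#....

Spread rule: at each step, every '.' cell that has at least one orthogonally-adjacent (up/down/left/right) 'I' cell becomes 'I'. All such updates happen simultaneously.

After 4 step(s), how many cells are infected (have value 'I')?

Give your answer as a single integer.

Answer: 22

Derivation:
Step 0 (initial): 2 infected
Step 1: +6 new -> 8 infected
Step 2: +8 new -> 16 infected
Step 3: +4 new -> 20 infected
Step 4: +2 new -> 22 infected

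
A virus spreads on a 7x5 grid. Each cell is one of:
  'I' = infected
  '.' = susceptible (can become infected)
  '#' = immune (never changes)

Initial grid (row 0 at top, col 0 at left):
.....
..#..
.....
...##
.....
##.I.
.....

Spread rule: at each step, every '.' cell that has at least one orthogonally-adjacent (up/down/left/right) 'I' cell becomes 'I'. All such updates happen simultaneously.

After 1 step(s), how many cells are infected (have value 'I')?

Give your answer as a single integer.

Step 0 (initial): 1 infected
Step 1: +4 new -> 5 infected

Answer: 5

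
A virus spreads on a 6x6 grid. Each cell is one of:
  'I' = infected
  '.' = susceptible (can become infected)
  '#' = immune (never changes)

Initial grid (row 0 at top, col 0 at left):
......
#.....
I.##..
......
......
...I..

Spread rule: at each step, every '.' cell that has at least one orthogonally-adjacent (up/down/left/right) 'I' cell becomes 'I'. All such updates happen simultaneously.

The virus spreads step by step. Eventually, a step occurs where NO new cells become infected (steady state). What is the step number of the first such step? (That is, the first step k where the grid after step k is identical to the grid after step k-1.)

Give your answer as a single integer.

Answer: 8

Derivation:
Step 0 (initial): 2 infected
Step 1: +5 new -> 7 infected
Step 2: +8 new -> 15 infected
Step 3: +7 new -> 22 infected
Step 4: +5 new -> 27 infected
Step 5: +3 new -> 30 infected
Step 6: +2 new -> 32 infected
Step 7: +1 new -> 33 infected
Step 8: +0 new -> 33 infected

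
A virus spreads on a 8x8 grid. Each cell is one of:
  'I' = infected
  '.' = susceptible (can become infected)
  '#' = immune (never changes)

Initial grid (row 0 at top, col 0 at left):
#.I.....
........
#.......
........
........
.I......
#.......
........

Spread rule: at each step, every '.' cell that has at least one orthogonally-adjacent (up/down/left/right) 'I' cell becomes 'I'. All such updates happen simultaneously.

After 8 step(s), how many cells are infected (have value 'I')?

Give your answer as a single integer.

Answer: 61

Derivation:
Step 0 (initial): 2 infected
Step 1: +7 new -> 9 infected
Step 2: +10 new -> 19 infected
Step 3: +12 new -> 31 infected
Step 4: +8 new -> 39 infected
Step 5: +8 new -> 47 infected
Step 6: +7 new -> 54 infected
Step 7: +5 new -> 59 infected
Step 8: +2 new -> 61 infected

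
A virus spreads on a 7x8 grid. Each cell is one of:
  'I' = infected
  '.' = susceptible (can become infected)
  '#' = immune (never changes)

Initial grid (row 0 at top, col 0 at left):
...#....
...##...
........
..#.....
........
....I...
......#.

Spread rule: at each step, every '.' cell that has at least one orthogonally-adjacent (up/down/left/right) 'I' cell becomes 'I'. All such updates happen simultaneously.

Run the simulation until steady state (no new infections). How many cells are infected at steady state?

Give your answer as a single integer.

Answer: 51

Derivation:
Step 0 (initial): 1 infected
Step 1: +4 new -> 5 infected
Step 2: +7 new -> 12 infected
Step 3: +8 new -> 20 infected
Step 4: +8 new -> 28 infected
Step 5: +7 new -> 35 infected
Step 6: +6 new -> 41 infected
Step 7: +6 new -> 47 infected
Step 8: +3 new -> 50 infected
Step 9: +1 new -> 51 infected
Step 10: +0 new -> 51 infected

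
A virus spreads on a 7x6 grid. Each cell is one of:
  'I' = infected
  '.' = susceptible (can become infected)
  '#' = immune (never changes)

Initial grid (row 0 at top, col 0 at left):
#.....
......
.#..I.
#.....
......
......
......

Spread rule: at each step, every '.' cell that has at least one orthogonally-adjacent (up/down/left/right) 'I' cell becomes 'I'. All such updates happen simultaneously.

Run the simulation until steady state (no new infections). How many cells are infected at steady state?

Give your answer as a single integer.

Step 0 (initial): 1 infected
Step 1: +4 new -> 5 infected
Step 2: +7 new -> 12 infected
Step 3: +7 new -> 19 infected
Step 4: +7 new -> 26 infected
Step 5: +6 new -> 32 infected
Step 6: +4 new -> 36 infected
Step 7: +2 new -> 38 infected
Step 8: +1 new -> 39 infected
Step 9: +0 new -> 39 infected

Answer: 39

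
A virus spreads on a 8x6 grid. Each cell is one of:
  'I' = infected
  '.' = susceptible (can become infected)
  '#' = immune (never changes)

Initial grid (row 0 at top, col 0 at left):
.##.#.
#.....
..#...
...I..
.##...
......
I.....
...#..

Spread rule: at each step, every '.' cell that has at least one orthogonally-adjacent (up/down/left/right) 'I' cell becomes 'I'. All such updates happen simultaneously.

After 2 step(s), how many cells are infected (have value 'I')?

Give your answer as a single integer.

Step 0 (initial): 2 infected
Step 1: +7 new -> 9 infected
Step 2: +10 new -> 19 infected

Answer: 19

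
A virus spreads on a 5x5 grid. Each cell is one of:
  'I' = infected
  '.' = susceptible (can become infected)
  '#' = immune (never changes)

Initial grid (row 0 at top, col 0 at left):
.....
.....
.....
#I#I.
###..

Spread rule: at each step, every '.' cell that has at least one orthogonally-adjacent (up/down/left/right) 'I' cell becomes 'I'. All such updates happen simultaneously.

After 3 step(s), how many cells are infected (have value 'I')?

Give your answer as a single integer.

Answer: 17

Derivation:
Step 0 (initial): 2 infected
Step 1: +4 new -> 6 infected
Step 2: +6 new -> 12 infected
Step 3: +5 new -> 17 infected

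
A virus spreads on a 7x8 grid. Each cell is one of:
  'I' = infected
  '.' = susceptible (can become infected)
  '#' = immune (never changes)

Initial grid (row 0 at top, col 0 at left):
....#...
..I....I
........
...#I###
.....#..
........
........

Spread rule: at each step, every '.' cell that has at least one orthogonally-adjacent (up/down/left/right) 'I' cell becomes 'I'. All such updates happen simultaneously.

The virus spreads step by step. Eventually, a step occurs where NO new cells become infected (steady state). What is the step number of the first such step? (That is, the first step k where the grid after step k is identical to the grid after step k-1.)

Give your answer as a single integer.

Answer: 8

Derivation:
Step 0 (initial): 3 infected
Step 1: +9 new -> 12 infected
Step 2: +13 new -> 25 infected
Step 3: +8 new -> 33 infected
Step 4: +6 new -> 39 infected
Step 5: +6 new -> 45 infected
Step 6: +4 new -> 49 infected
Step 7: +1 new -> 50 infected
Step 8: +0 new -> 50 infected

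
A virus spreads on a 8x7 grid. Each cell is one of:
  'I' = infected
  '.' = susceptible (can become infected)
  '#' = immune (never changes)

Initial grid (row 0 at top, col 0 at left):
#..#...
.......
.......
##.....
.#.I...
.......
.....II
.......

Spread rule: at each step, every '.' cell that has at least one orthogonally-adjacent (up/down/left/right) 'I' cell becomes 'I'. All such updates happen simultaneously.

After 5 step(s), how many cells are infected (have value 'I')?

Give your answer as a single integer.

Step 0 (initial): 3 infected
Step 1: +9 new -> 12 infected
Step 2: +9 new -> 21 infected
Step 3: +8 new -> 29 infected
Step 4: +8 new -> 37 infected
Step 5: +9 new -> 46 infected

Answer: 46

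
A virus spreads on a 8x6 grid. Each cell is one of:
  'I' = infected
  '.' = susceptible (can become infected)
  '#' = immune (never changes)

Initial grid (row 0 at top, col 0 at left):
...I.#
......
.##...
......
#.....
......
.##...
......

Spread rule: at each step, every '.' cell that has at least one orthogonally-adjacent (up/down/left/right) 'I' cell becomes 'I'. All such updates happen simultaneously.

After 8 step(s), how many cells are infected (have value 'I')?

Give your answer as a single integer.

Answer: 38

Derivation:
Step 0 (initial): 1 infected
Step 1: +3 new -> 4 infected
Step 2: +4 new -> 8 infected
Step 3: +5 new -> 13 infected
Step 4: +5 new -> 18 infected
Step 5: +6 new -> 24 infected
Step 6: +6 new -> 30 infected
Step 7: +4 new -> 34 infected
Step 8: +4 new -> 38 infected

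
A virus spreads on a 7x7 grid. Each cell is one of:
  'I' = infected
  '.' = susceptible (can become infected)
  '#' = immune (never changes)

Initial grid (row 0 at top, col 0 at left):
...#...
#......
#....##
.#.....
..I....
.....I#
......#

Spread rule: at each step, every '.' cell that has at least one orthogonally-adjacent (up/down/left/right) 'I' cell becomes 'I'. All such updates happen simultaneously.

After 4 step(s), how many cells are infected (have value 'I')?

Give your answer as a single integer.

Step 0 (initial): 2 infected
Step 1: +7 new -> 9 infected
Step 2: +10 new -> 19 infected
Step 3: +9 new -> 28 infected
Step 4: +5 new -> 33 infected

Answer: 33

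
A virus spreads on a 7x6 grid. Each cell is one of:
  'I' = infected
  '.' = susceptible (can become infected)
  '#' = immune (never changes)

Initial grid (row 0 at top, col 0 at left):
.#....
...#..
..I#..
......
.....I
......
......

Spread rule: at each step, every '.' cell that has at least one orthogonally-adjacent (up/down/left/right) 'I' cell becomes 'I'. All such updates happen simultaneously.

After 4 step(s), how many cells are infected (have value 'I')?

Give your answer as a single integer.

Answer: 36

Derivation:
Step 0 (initial): 2 infected
Step 1: +6 new -> 8 infected
Step 2: +11 new -> 19 infected
Step 3: +9 new -> 28 infected
Step 4: +8 new -> 36 infected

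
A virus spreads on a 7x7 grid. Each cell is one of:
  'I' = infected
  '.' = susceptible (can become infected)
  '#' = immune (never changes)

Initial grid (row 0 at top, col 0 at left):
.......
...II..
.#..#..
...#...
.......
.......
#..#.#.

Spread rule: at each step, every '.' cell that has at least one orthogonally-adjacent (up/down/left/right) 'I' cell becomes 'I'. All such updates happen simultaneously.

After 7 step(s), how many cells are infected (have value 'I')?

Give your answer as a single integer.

Step 0 (initial): 2 infected
Step 1: +5 new -> 7 infected
Step 2: +6 new -> 13 infected
Step 3: +6 new -> 19 infected
Step 4: +7 new -> 26 infected
Step 5: +7 new -> 33 infected
Step 6: +6 new -> 39 infected
Step 7: +4 new -> 43 infected

Answer: 43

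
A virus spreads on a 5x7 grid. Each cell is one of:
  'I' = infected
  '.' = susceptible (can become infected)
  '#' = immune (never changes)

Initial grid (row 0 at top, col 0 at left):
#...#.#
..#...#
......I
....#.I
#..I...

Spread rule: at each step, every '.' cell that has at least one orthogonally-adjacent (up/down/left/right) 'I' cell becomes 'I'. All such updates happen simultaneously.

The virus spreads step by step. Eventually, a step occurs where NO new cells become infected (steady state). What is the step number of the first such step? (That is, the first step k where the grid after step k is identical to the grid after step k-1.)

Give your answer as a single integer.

Answer: 7

Derivation:
Step 0 (initial): 3 infected
Step 1: +6 new -> 9 infected
Step 2: +6 new -> 15 infected
Step 3: +5 new -> 20 infected
Step 4: +3 new -> 23 infected
Step 5: +3 new -> 26 infected
Step 6: +2 new -> 28 infected
Step 7: +0 new -> 28 infected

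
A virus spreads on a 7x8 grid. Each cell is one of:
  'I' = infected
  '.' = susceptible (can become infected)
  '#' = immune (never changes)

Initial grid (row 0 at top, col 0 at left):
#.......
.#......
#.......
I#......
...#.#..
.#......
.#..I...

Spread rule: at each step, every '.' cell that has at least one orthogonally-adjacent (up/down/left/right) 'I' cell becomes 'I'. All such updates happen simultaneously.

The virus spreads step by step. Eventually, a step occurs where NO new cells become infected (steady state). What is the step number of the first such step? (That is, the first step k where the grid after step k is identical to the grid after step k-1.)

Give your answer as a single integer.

Answer: 10

Derivation:
Step 0 (initial): 2 infected
Step 1: +4 new -> 6 infected
Step 2: +7 new -> 13 infected
Step 3: +6 new -> 19 infected
Step 4: +6 new -> 25 infected
Step 5: +6 new -> 31 infected
Step 6: +7 new -> 38 infected
Step 7: +5 new -> 43 infected
Step 8: +3 new -> 46 infected
Step 9: +1 new -> 47 infected
Step 10: +0 new -> 47 infected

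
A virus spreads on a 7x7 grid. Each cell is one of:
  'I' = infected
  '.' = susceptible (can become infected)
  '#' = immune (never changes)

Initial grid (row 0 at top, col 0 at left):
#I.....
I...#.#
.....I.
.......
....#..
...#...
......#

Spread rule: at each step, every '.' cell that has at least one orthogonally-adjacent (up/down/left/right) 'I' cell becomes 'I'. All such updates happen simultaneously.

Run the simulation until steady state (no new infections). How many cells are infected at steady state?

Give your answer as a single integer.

Answer: 43

Derivation:
Step 0 (initial): 3 infected
Step 1: +7 new -> 10 infected
Step 2: +9 new -> 19 infected
Step 3: +9 new -> 28 infected
Step 4: +7 new -> 35 infected
Step 5: +4 new -> 39 infected
Step 6: +3 new -> 42 infected
Step 7: +1 new -> 43 infected
Step 8: +0 new -> 43 infected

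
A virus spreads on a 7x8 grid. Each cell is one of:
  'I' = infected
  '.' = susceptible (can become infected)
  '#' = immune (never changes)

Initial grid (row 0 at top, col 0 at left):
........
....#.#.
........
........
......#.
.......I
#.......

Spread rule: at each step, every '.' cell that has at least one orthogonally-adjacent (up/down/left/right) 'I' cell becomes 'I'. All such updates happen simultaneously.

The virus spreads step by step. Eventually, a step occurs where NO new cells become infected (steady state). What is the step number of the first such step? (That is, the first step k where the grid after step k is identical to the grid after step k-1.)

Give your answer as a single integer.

Answer: 13

Derivation:
Step 0 (initial): 1 infected
Step 1: +3 new -> 4 infected
Step 2: +3 new -> 7 infected
Step 3: +5 new -> 12 infected
Step 4: +6 new -> 18 infected
Step 5: +6 new -> 24 infected
Step 6: +7 new -> 31 infected
Step 7: +6 new -> 37 infected
Step 8: +5 new -> 42 infected
Step 9: +4 new -> 46 infected
Step 10: +3 new -> 49 infected
Step 11: +2 new -> 51 infected
Step 12: +1 new -> 52 infected
Step 13: +0 new -> 52 infected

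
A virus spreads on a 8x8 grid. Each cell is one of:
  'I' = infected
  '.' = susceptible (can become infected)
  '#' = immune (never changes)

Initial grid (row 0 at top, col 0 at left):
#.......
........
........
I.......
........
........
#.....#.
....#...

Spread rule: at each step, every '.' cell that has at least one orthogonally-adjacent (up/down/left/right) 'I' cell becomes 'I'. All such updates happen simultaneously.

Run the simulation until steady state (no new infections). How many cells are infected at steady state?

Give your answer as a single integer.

Answer: 60

Derivation:
Step 0 (initial): 1 infected
Step 1: +3 new -> 4 infected
Step 2: +5 new -> 9 infected
Step 3: +5 new -> 14 infected
Step 4: +7 new -> 21 infected
Step 5: +8 new -> 29 infected
Step 6: +9 new -> 38 infected
Step 7: +8 new -> 46 infected
Step 8: +6 new -> 52 infected
Step 9: +4 new -> 56 infected
Step 10: +3 new -> 59 infected
Step 11: +1 new -> 60 infected
Step 12: +0 new -> 60 infected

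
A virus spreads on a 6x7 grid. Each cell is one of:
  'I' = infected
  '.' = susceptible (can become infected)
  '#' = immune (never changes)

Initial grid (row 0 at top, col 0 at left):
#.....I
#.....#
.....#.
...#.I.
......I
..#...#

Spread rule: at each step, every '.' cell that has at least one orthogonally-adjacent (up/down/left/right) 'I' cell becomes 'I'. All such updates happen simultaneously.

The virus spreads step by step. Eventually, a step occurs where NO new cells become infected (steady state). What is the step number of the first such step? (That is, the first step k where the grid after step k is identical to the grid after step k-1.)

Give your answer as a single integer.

Step 0 (initial): 3 infected
Step 1: +4 new -> 7 infected
Step 2: +6 new -> 13 infected
Step 3: +5 new -> 18 infected
Step 4: +5 new -> 23 infected
Step 5: +5 new -> 28 infected
Step 6: +5 new -> 33 infected
Step 7: +2 new -> 35 infected
Step 8: +0 new -> 35 infected

Answer: 8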